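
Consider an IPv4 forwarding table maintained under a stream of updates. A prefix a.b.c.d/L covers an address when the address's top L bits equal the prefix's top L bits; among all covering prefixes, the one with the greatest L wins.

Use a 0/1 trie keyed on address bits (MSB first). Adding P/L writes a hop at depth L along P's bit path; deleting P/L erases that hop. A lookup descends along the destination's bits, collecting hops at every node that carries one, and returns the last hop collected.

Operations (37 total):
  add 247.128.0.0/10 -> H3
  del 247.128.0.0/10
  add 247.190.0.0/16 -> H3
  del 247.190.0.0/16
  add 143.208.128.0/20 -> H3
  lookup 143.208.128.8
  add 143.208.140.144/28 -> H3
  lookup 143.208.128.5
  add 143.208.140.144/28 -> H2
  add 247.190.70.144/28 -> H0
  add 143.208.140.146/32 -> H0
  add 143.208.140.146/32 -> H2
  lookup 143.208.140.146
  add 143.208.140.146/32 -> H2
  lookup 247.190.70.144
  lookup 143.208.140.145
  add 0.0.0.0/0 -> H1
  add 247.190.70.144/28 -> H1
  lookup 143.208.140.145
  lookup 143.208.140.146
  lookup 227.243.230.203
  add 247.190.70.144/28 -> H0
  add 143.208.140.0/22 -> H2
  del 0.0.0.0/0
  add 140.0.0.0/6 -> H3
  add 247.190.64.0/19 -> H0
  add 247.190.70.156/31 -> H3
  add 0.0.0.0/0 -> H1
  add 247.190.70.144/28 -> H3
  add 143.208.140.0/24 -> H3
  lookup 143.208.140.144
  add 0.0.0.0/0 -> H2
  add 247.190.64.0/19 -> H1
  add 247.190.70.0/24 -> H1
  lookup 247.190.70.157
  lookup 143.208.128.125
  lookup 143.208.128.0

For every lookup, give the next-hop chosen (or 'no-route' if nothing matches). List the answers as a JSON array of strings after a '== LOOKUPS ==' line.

Trace:
  add 247.128.0.0/10 -> H3 at depth 10
  - 247.128.0.0/10 clear@10
  add 247.190.0.0/16 -> H3 at depth 16
  - 247.190.0.0/16 clear@16
  add 143.208.128.0/20 -> H3 at depth 20
  Q 143.208.128.8: descend 10001111110100001000 ; hops seen [H3] ; pick H3
  add 143.208.140.144/28 -> H3 at depth 28
  Q 143.208.128.5: descend 10001111110100001000 ; hops seen [H3] ; pick H3
  add 143.208.140.144/28 -> H2 at depth 28
  add 247.190.70.144/28 -> H0 at depth 28
  add 143.208.140.146/32 -> H0 at depth 32
  add 143.208.140.146/32 -> H2 at depth 32
  Q 143.208.140.146: descend 10001111110100001000110010010010 ; hops seen [H3,H2,H2] ; pick H2
  add 143.208.140.146/32 -> H2 at depth 32
  Q 247.190.70.144: descend 1111011110111110010001101001 ; hops seen [H0] ; pick H0
  Q 143.208.140.145: descend 100011111101000010001100100100 ; hops seen [H3,H2] ; pick H2
  add 0.0.0.0/0 -> H1 at depth 0
  add 247.190.70.144/28 -> H1 at depth 28
  Q 143.208.140.145: descend 100011111101000010001100100100 ; hops seen [H1,H3,H2] ; pick H2
  Q 143.208.140.146: descend 10001111110100001000110010010010 ; hops seen [H1,H3,H2,H2] ; pick H2
  Q 227.243.230.203: descend 111 ; hops seen [H1] ; pick H1
  add 247.190.70.144/28 -> H0 at depth 28
  add 143.208.140.0/22 -> H2 at depth 22
  - 0.0.0.0/0 clear@0
  add 140.0.0.0/6 -> H3 at depth 6
  add 247.190.64.0/19 -> H0 at depth 19
  add 247.190.70.156/31 -> H3 at depth 31
  add 0.0.0.0/0 -> H1 at depth 0
  add 247.190.70.144/28 -> H3 at depth 28
  add 143.208.140.0/24 -> H3 at depth 24
  Q 143.208.140.144: descend 100011111101000010001100100100 ; hops seen [H1,H3,H3,H2,H3,H2] ; pick H2
  add 0.0.0.0/0 -> H2 at depth 0
  add 247.190.64.0/19 -> H1 at depth 19
  add 247.190.70.0/24 -> H1 at depth 24
  Q 247.190.70.157: descend 1111011110111110010001101001110 ; hops seen [H2,H1,H1,H3,H3] ; pick H3
  Q 143.208.128.125: descend 10001111110100001000 ; hops seen [H2,H3,H3] ; pick H3
  Q 143.208.128.0: descend 10001111110100001000 ; hops seen [H2,H3,H3] ; pick H3

== LOOKUPS ==
["H3","H3","H2","H0","H2","H2","H2","H1","H2","H3","H3","H3"]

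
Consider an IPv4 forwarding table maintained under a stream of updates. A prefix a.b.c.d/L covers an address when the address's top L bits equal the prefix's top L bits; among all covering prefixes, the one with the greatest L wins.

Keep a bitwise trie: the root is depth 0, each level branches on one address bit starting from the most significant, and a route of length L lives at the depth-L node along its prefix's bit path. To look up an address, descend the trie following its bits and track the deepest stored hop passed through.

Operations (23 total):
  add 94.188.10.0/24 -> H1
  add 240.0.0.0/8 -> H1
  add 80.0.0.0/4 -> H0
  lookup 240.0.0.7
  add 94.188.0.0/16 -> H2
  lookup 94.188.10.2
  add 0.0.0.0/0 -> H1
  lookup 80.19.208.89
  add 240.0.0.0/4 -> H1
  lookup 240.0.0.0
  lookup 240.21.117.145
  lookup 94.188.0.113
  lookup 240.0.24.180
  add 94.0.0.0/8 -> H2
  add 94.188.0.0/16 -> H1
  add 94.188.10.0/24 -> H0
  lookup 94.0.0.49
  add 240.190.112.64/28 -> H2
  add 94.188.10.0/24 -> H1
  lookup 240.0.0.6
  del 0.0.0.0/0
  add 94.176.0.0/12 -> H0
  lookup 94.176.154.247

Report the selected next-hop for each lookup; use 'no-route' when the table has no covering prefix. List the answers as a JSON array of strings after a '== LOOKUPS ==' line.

Apply in order:
  add 94.188.10.0/24 -> H1 at depth 24
  add 240.0.0.0/8 -> H1 at depth 8
  add 80.0.0.0/4 -> H0 at depth 4
  ? 240.0.0.7  path d0:-→d1:-→d2:-→d3:-→d4:-→d5:-→d6:-→d7:-→d8:H1  best=H1
  add 94.188.0.0/16 -> H2 at depth 16
  ? 94.188.10.2  path d0:-→d1:-→d2:-→d3:-→d4:H0→d5:-→d6:-→d7:-→d8:-→d9:-→d10:-→d11:-→d12:-→d13:-→d14:-→d15:-→d16:H2→d17:-→d18:-→d19:-→d20:-→d21:-→d22:-→d23:-→d24:H1  best=H1
  add 0.0.0.0/0 -> H1 at depth 0
  ? 80.19.208.89  path d0:H1→d1:-→d2:-→d3:-→d4:H0  best=H0
  add 240.0.0.0/4 -> H1 at depth 4
  ? 240.0.0.0  path d0:H1→d1:-→d2:-→d3:-→d4:H1→d5:-→d6:-→d7:-→d8:H1  best=H1
  ? 240.21.117.145  path d0:H1→d1:-→d2:-→d3:-→d4:H1→d5:-→d6:-→d7:-→d8:H1  best=H1
  ? 94.188.0.113  path d0:H1→d1:-→d2:-→d3:-→d4:H0→d5:-→d6:-→d7:-→d8:-→d9:-→d10:-→d11:-→d12:-→d13:-→d14:-→d15:-→d16:H2→d17:-→d18:-→d19:-→d20:-  best=H2
  ? 240.0.24.180  path d0:H1→d1:-→d2:-→d3:-→d4:H1→d5:-→d6:-→d7:-→d8:H1  best=H1
  add 94.0.0.0/8 -> H2 at depth 8
  add 94.188.0.0/16 -> H1 at depth 16
  add 94.188.10.0/24 -> H0 at depth 24
  ? 94.0.0.49  path d0:H1→d1:-→d2:-→d3:-→d4:H0→d5:-→d6:-→d7:-→d8:H2  best=H2
  add 240.190.112.64/28 -> H2 at depth 28
  add 94.188.10.0/24 -> H1 at depth 24
  ? 240.0.0.6  path d0:H1→d1:-→d2:-→d3:-→d4:H1→d5:-→d6:-→d7:-→d8:H1  best=H1
  - 0.0.0.0/0 clear@0
  add 94.176.0.0/12 -> H0 at depth 12
  ? 94.176.154.247  path d0:-→d1:-→d2:-→d3:-→d4:H0→d5:-→d6:-→d7:-→d8:H2→d9:-→d10:-→d11:-→d12:H0  best=H0

== LOOKUPS ==
["H1","H1","H0","H1","H1","H2","H1","H2","H1","H0"]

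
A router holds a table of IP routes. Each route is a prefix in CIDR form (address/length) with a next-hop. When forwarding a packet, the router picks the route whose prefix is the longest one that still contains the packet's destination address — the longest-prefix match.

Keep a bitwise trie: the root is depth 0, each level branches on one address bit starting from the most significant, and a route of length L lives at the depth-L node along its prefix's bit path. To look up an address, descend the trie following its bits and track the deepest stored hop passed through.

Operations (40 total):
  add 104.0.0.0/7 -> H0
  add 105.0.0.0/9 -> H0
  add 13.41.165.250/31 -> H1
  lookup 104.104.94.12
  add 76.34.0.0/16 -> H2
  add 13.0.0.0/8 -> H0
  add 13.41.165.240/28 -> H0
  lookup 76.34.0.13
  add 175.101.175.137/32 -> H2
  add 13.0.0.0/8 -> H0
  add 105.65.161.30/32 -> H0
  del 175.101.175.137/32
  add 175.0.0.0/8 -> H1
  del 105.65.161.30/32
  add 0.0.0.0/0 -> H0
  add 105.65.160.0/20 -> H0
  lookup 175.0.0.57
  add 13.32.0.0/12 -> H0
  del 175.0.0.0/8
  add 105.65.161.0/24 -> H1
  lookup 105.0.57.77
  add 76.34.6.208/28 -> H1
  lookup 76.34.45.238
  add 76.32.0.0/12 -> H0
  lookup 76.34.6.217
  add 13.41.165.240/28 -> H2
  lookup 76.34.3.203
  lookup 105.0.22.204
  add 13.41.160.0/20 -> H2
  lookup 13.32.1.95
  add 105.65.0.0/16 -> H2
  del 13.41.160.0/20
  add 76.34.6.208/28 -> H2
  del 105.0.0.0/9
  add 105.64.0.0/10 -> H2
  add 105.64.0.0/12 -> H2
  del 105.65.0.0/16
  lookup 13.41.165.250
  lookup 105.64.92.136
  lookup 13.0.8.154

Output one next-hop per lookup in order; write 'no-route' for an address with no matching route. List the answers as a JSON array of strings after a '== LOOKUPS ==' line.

Apply in order:
  add 104.0.0.0/7 -> H0 at depth 7
  add 105.0.0.0/9 -> H0 at depth 9
  add 13.41.165.250/31 -> H1 at depth 31
  Q 104.104.94.12: descend 0110100 ; hops seen [H0] ; pick H0
  add 76.34.0.0/16 -> H2 at depth 16
  add 13.0.0.0/8 -> H0 at depth 8
  add 13.41.165.240/28 -> H0 at depth 28
  Q 76.34.0.13: descend 0100110000100010 ; hops seen [H2] ; pick H2
  add 175.101.175.137/32 -> H2 at depth 32
  add 13.0.0.0/8 -> H0 at depth 8
  add 105.65.161.30/32 -> H0 at depth 32
  - 175.101.175.137/32 clear@32
  add 175.0.0.0/8 -> H1 at depth 8
  - 105.65.161.30/32 clear@32
  add 0.0.0.0/0 -> H0 at depth 0
  add 105.65.160.0/20 -> H0 at depth 20
  Q 175.0.0.57: descend 101011110 ; hops seen [H0,H1] ; pick H1
  add 13.32.0.0/12 -> H0 at depth 12
  - 175.0.0.0/8 clear@8
  add 105.65.161.0/24 -> H1 at depth 24
  Q 105.0.57.77: descend 011010010 ; hops seen [H0,H0,H0] ; pick H0
  add 76.34.6.208/28 -> H1 at depth 28
  Q 76.34.45.238: descend 010011000010001000 ; hops seen [H0,H2] ; pick H2
  add 76.32.0.0/12 -> H0 at depth 12
  Q 76.34.6.217: descend 0100110000100010000001101101 ; hops seen [H0,H0,H2,H1] ; pick H1
  add 13.41.165.240/28 -> H2 at depth 28
  Q 76.34.3.203: descend 010011000010001000000 ; hops seen [H0,H0,H2] ; pick H2
  Q 105.0.22.204: descend 011010010 ; hops seen [H0,H0,H0] ; pick H0
  add 13.41.160.0/20 -> H2 at depth 20
  Q 13.32.1.95: descend 000011010010 ; hops seen [H0,H0,H0] ; pick H0
  add 105.65.0.0/16 -> H2 at depth 16
  - 13.41.160.0/20 clear@20
  add 76.34.6.208/28 -> H2 at depth 28
  - 105.0.0.0/9 clear@9
  add 105.64.0.0/10 -> H2 at depth 10
  add 105.64.0.0/12 -> H2 at depth 12
  - 105.65.0.0/16 clear@16
  Q 13.41.165.250: descend 0000110100101001101001011111101 ; hops seen [H0,H0,H0,H2,H1] ; pick H1
  Q 105.64.92.136: descend 011010010100000 ; hops seen [H0,H0,H2,H2] ; pick H2
  Q 13.0.8.154: descend 0000110100 ; hops seen [H0,H0] ; pick H0

== LOOKUPS ==
["H0","H2","H1","H0","H2","H1","H2","H0","H0","H1","H2","H0"]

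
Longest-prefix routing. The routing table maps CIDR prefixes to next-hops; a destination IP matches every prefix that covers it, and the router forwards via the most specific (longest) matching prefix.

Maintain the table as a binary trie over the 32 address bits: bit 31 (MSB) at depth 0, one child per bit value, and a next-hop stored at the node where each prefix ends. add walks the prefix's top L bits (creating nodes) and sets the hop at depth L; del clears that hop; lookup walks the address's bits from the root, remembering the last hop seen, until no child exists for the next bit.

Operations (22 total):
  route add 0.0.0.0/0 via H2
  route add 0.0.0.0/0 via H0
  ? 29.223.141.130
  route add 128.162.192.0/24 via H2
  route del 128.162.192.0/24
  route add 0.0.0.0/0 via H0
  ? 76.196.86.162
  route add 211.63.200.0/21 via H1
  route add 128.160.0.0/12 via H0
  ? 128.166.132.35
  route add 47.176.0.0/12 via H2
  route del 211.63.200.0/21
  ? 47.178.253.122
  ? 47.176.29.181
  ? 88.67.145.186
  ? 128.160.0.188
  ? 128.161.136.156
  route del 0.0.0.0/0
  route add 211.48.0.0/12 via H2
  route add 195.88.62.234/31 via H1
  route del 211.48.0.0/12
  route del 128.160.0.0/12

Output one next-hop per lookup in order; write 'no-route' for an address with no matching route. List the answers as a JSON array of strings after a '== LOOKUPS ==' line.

Process each operation:
  add 0.0.0.0/0 -> H2 at depth 0
  add 0.0.0.0/0 -> H0 at depth 0
  lookup 29.223.141.130: bits ε walk d0:H0 -> H0
  add 128.162.192.0/24 -> H2 at depth 24
  - 128.162.192.0/24 clear@24
  add 0.0.0.0/0 -> H0 at depth 0
  lookup 76.196.86.162: bits ε walk d0:H0 -> H0
  add 211.63.200.0/21 -> H1 at depth 21
  add 128.160.0.0/12 -> H0 at depth 12
  lookup 128.166.132.35: bits 1000000010100 walk d0:H0→d1:-→d2:-→d3:-→d4:-→d5:-→d6:-→d7:-→d8:-→d9:-→d10:-→d11:-→d12:H0→d13:- -> H0
  add 47.176.0.0/12 -> H2 at depth 12
  - 211.63.200.0/21 clear@21
  lookup 47.178.253.122: bits 001011111011 walk d0:H0→d1:-→d2:-→d3:-→d4:-→d5:-→d6:-→d7:-→d8:-→d9:-→d10:-→d11:-→d12:H2 -> H2
  lookup 47.176.29.181: bits 001011111011 walk d0:H0→d1:-→d2:-→d3:-→d4:-→d5:-→d6:-→d7:-→d8:-→d9:-→d10:-→d11:-→d12:H2 -> H2
  lookup 88.67.145.186: bits 0 walk d0:H0→d1:- -> H0
  lookup 128.160.0.188: bits 10000000101000 walk d0:H0→d1:-→d2:-→d3:-→d4:-→d5:-→d6:-→d7:-→d8:-→d9:-→d10:-→d11:-→d12:H0→d13:-→d14:- -> H0
  lookup 128.161.136.156: bits 10000000101000 walk d0:H0→d1:-→d2:-→d3:-→d4:-→d5:-→d6:-→d7:-→d8:-→d9:-→d10:-→d11:-→d12:H0→d13:-→d14:- -> H0
  - 0.0.0.0/0 clear@0
  add 211.48.0.0/12 -> H2 at depth 12
  add 195.88.62.234/31 -> H1 at depth 31
  - 211.48.0.0/12 clear@12
  - 128.160.0.0/12 clear@12

== LOOKUPS ==
["H0","H0","H0","H2","H2","H0","H0","H0"]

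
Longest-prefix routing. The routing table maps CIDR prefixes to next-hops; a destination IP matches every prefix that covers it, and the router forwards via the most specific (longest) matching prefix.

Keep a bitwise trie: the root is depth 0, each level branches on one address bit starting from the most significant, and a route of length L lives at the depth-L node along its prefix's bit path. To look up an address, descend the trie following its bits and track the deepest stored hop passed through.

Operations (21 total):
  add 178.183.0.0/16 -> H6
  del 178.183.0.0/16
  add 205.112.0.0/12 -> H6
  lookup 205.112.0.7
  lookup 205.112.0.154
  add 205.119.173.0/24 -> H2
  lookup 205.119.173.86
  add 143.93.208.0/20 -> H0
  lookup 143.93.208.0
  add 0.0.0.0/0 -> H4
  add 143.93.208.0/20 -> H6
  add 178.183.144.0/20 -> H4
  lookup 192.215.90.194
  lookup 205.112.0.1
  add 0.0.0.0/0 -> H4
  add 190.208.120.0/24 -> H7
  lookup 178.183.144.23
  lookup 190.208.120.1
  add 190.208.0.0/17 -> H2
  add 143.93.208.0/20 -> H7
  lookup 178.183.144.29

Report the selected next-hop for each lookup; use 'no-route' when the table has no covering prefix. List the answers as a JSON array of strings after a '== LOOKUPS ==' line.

Apply in order:
  add 178.183.0.0/16 -> H6 at depth 16
  - 178.183.0.0/16 clear@16
  add 205.112.0.0/12 -> H6 at depth 12
  lookup 205.112.0.7: bits 110011010111 walk d0:-→d1:-→d2:-→d3:-→d4:-→d5:-→d6:-→d7:-→d8:-→d9:-→d10:-→d11:-→d12:H6 -> H6
  lookup 205.112.0.154: bits 110011010111 walk d0:-→d1:-→d2:-→d3:-→d4:-→d5:-→d6:-→d7:-→d8:-→d9:-→d10:-→d11:-→d12:H6 -> H6
  add 205.119.173.0/24 -> H2 at depth 24
  lookup 205.119.173.86: bits 110011010111011110101101 walk d0:-→d1:-→d2:-→d3:-→d4:-→d5:-→d6:-→d7:-→d8:-→d9:-→d10:-→d11:-→d12:H6→d13:-→d14:-→d15:-→d16:-→d17:-→d18:-→d19:-→d20:-→d21:-→d22:-→d23:-→d24:H2 -> H2
  add 143.93.208.0/20 -> H0 at depth 20
  lookup 143.93.208.0: bits 10001111010111011101 walk d0:-→d1:-→d2:-→d3:-→d4:-→d5:-→d6:-→d7:-→d8:-→d9:-→d10:-→d11:-→d12:-→d13:-→d14:-→d15:-→d16:-→d17:-→d18:-→d19:-→d20:H0 -> H0
  add 0.0.0.0/0 -> H4 at depth 0
  add 143.93.208.0/20 -> H6 at depth 20
  add 178.183.144.0/20 -> H4 at depth 20
  lookup 192.215.90.194: bits 1100 walk d0:H4→d1:-→d2:-→d3:-→d4:- -> H4
  lookup 205.112.0.1: bits 1100110101110 walk d0:H4→d1:-→d2:-→d3:-→d4:-→d5:-→d6:-→d7:-→d8:-→d9:-→d10:-→d11:-→d12:H6→d13:- -> H6
  add 0.0.0.0/0 -> H4 at depth 0
  add 190.208.120.0/24 -> H7 at depth 24
  lookup 178.183.144.23: bits 10110010101101111001 walk d0:H4→d1:-→d2:-→d3:-→d4:-→d5:-→d6:-→d7:-→d8:-→d9:-→d10:-→d11:-→d12:-→d13:-→d14:-→d15:-→d16:-→d17:-→d18:-→d19:-→d20:H4 -> H4
  lookup 190.208.120.1: bits 101111101101000001111000 walk d0:H4→d1:-→d2:-→d3:-→d4:-→d5:-→d6:-→d7:-→d8:-→d9:-→d10:-→d11:-→d12:-→d13:-→d14:-→d15:-→d16:-→d17:-→d18:-→d19:-→d20:-→d21:-→d22:-→d23:-→d24:H7 -> H7
  add 190.208.0.0/17 -> H2 at depth 17
  add 143.93.208.0/20 -> H7 at depth 20
  lookup 178.183.144.29: bits 10110010101101111001 walk d0:H4→d1:-→d2:-→d3:-→d4:-→d5:-→d6:-→d7:-→d8:-→d9:-→d10:-→d11:-→d12:-→d13:-→d14:-→d15:-→d16:-→d17:-→d18:-→d19:-→d20:H4 -> H4

== LOOKUPS ==
["H6","H6","H2","H0","H4","H6","H4","H7","H4"]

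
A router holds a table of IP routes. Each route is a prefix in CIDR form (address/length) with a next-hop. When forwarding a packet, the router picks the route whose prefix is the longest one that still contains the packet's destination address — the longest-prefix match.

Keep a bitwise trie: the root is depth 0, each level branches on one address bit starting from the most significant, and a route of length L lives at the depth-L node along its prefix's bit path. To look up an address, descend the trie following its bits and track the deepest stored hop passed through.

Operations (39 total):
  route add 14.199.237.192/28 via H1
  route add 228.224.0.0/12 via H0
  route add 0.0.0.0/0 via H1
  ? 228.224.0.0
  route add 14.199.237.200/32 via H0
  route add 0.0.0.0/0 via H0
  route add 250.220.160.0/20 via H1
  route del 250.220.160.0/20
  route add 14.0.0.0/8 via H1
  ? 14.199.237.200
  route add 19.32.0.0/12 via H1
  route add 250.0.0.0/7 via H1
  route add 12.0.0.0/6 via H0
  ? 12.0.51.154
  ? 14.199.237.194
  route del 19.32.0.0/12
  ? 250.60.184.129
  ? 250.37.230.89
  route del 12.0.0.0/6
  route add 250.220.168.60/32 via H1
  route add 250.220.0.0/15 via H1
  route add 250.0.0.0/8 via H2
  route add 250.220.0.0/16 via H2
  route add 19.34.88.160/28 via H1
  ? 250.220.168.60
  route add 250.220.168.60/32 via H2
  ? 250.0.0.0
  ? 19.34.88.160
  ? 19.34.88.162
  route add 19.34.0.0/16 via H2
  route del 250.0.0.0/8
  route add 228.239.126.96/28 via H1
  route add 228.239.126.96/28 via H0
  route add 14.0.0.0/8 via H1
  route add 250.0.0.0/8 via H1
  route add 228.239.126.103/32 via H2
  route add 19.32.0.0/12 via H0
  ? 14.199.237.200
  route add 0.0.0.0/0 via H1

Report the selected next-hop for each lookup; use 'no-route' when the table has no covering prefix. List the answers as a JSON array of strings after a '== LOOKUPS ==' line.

Apply in order:
  + 14.199.237.192/28 (H1) depth=28
  + 228.224.0.0/12 (H0) depth=12
  + 0.0.0.0/0 (H1) depth=0
  Q 228.224.0.0: descend 111001001110 ; hops seen [H1,H0] ; pick H0
  + 14.199.237.200/32 (H0) depth=32
  + 0.0.0.0/0 (H0) depth=0
  + 250.220.160.0/20 (H1) depth=20
  del 250.220.160.0/20 (clear depth 20)
  + 14.0.0.0/8 (H1) depth=8
  Q 14.199.237.200: descend 00001110110001111110110111001000 ; hops seen [H0,H1,H1,H0] ; pick H0
  + 19.32.0.0/12 (H1) depth=12
  + 250.0.0.0/7 (H1) depth=7
  + 12.0.0.0/6 (H0) depth=6
  Q 12.0.51.154: descend 000011 ; hops seen [H0,H0] ; pick H0
  Q 14.199.237.194: descend 0000111011000111111011011100 ; hops seen [H0,H0,H1,H1] ; pick H1
  del 19.32.0.0/12 (clear depth 12)
  Q 250.60.184.129: descend 11111010 ; hops seen [H0,H1] ; pick H1
  Q 250.37.230.89: descend 11111010 ; hops seen [H0,H1] ; pick H1
  del 12.0.0.0/6 (clear depth 6)
  + 250.220.168.60/32 (H1) depth=32
  + 250.220.0.0/15 (H1) depth=15
  + 250.0.0.0/8 (H2) depth=8
  + 250.220.0.0/16 (H2) depth=16
  + 19.34.88.160/28 (H1) depth=28
  Q 250.220.168.60: descend 11111010110111001010100000111100 ; hops seen [H0,H1,H2,H1,H2,H1] ; pick H1
  + 250.220.168.60/32 (H2) depth=32
  Q 250.0.0.0: descend 11111010 ; hops seen [H0,H1,H2] ; pick H2
  Q 19.34.88.160: descend 0001001100100010010110001010 ; hops seen [H0,H1] ; pick H1
  Q 19.34.88.162: descend 0001001100100010010110001010 ; hops seen [H0,H1] ; pick H1
  + 19.34.0.0/16 (H2) depth=16
  del 250.0.0.0/8 (clear depth 8)
  + 228.239.126.96/28 (H1) depth=28
  + 228.239.126.96/28 (H0) depth=28
  + 14.0.0.0/8 (H1) depth=8
  + 250.0.0.0/8 (H1) depth=8
  + 228.239.126.103/32 (H2) depth=32
  + 19.32.0.0/12 (H0) depth=12
  Q 14.199.237.200: descend 00001110110001111110110111001000 ; hops seen [H0,H1,H1,H0] ; pick H0
  + 0.0.0.0/0 (H1) depth=0

== LOOKUPS ==
["H0","H0","H0","H1","H1","H1","H1","H2","H1","H1","H0"]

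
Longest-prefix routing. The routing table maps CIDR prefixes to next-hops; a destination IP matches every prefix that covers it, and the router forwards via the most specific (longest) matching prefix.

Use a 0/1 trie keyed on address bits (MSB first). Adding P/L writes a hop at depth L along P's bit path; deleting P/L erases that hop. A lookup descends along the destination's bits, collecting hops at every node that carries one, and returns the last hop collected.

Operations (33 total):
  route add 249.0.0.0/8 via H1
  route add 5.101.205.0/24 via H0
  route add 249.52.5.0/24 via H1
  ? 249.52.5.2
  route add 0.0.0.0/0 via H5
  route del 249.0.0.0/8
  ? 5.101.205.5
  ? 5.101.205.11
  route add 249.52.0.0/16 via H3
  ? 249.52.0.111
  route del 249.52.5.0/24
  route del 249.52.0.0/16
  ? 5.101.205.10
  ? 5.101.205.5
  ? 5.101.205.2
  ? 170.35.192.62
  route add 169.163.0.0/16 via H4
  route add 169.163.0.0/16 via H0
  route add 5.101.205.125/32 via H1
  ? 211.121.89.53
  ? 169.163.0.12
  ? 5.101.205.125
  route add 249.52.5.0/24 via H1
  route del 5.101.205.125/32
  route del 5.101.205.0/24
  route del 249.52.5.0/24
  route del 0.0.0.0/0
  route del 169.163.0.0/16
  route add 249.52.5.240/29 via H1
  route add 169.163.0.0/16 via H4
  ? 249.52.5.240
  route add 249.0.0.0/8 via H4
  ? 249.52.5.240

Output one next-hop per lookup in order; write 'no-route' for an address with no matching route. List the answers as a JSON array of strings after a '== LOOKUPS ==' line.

Process each operation:
  + 249.0.0.0/8 (H1) depth=8
  + 5.101.205.0/24 (H0) depth=24
  + 249.52.5.0/24 (H1) depth=24
  lookup 249.52.5.2: bits 111110010011010000000101 walk d0:-→d1:-→d2:-→d3:-→d4:-→d5:-→d6:-→d7:-→d8:H1→d9:-→d10:-→d11:-→d12:-→d13:-→d14:-→d15:-→d16:-→d17:-→d18:-→d19:-→d20:-→d21:-→d22:-→d23:-→d24:H1 -> H1
  + 0.0.0.0/0 (H5) depth=0
  - 249.0.0.0/8 clear@8
  lookup 5.101.205.5: bits 000001010110010111001101 walk d0:H5→d1:-→d2:-→d3:-→d4:-→d5:-→d6:-→d7:-→d8:-→d9:-→d10:-→d11:-→d12:-→d13:-→d14:-→d15:-→d16:-→d17:-→d18:-→d19:-→d20:-→d21:-→d22:-→d23:-→d24:H0 -> H0
  lookup 5.101.205.11: bits 000001010110010111001101 walk d0:H5→d1:-→d2:-→d3:-→d4:-→d5:-→d6:-→d7:-→d8:-→d9:-→d10:-→d11:-→d12:-→d13:-→d14:-→d15:-→d16:-→d17:-→d18:-→d19:-→d20:-→d21:-→d22:-→d23:-→d24:H0 -> H0
  + 249.52.0.0/16 (H3) depth=16
  lookup 249.52.0.111: bits 111110010011010000000 walk d0:H5→d1:-→d2:-→d3:-→d4:-→d5:-→d6:-→d7:-→d8:-→d9:-→d10:-→d11:-→d12:-→d13:-→d14:-→d15:-→d16:H3→d17:-→d18:-→d19:-→d20:-→d21:- -> H3
  - 249.52.5.0/24 clear@24
  - 249.52.0.0/16 clear@16
  lookup 5.101.205.10: bits 000001010110010111001101 walk d0:H5→d1:-→d2:-→d3:-→d4:-→d5:-→d6:-→d7:-→d8:-→d9:-→d10:-→d11:-→d12:-→d13:-→d14:-→d15:-→d16:-→d17:-→d18:-→d19:-→d20:-→d21:-→d22:-→d23:-→d24:H0 -> H0
  lookup 5.101.205.5: bits 000001010110010111001101 walk d0:H5→d1:-→d2:-→d3:-→d4:-→d5:-→d6:-→d7:-→d8:-→d9:-→d10:-→d11:-→d12:-→d13:-→d14:-→d15:-→d16:-→d17:-→d18:-→d19:-→d20:-→d21:-→d22:-→d23:-→d24:H0 -> H0
  lookup 5.101.205.2: bits 000001010110010111001101 walk d0:H5→d1:-→d2:-→d3:-→d4:-→d5:-→d6:-→d7:-→d8:-→d9:-→d10:-→d11:-→d12:-→d13:-→d14:-→d15:-→d16:-→d17:-→d18:-→d19:-→d20:-→d21:-→d22:-→d23:-→d24:H0 -> H0
  lookup 170.35.192.62: bits 1 walk d0:H5→d1:- -> H5
  + 169.163.0.0/16 (H4) depth=16
  + 169.163.0.0/16 (H0) depth=16
  + 5.101.205.125/32 (H1) depth=32
  lookup 211.121.89.53: bits 11 walk d0:H5→d1:-→d2:- -> H5
  lookup 169.163.0.12: bits 1010100110100011 walk d0:H5→d1:-→d2:-→d3:-→d4:-→d5:-→d6:-→d7:-→d8:-→d9:-→d10:-→d11:-→d12:-→d13:-→d14:-→d15:-→d16:H0 -> H0
  lookup 5.101.205.125: bits 00000101011001011100110101111101 walk d0:H5→d1:-→d2:-→d3:-→d4:-→d5:-→d6:-→d7:-→d8:-→d9:-→d10:-→d11:-→d12:-→d13:-→d14:-→d15:-→d16:-→d17:-→d18:-→d19:-→d20:-→d21:-→d22:-→d23:-→d24:H0→d25:-→d26:-→d27:-→d28:-→d29:-→d30:-→d31:-→d32:H1 -> H1
  + 249.52.5.0/24 (H1) depth=24
  - 5.101.205.125/32 clear@32
  - 5.101.205.0/24 clear@24
  - 249.52.5.0/24 clear@24
  - 0.0.0.0/0 clear@0
  - 169.163.0.0/16 clear@16
  + 249.52.5.240/29 (H1) depth=29
  + 169.163.0.0/16 (H4) depth=16
  lookup 249.52.5.240: bits 11111001001101000000010111110 walk d0:-→d1:-→d2:-→d3:-→d4:-→d5:-→d6:-→d7:-→d8:-→d9:-→d10:-→d11:-→d12:-→d13:-→d14:-→d15:-→d16:-→d17:-→d18:-→d19:-→d20:-→d21:-→d22:-→d23:-→d24:-→d25:-→d26:-→d27:-→d28:-→d29:H1 -> H1
  + 249.0.0.0/8 (H4) depth=8
  lookup 249.52.5.240: bits 11111001001101000000010111110 walk d0:-→d1:-→d2:-→d3:-→d4:-→d5:-→d6:-→d7:-→d8:H4→d9:-→d10:-→d11:-→d12:-→d13:-→d14:-→d15:-→d16:-→d17:-→d18:-→d19:-→d20:-→d21:-→d22:-→d23:-→d24:-→d25:-→d26:-→d27:-→d28:-→d29:H1 -> H1

== LOOKUPS ==
["H1","H0","H0","H3","H0","H0","H0","H5","H5","H0","H1","H1","H1"]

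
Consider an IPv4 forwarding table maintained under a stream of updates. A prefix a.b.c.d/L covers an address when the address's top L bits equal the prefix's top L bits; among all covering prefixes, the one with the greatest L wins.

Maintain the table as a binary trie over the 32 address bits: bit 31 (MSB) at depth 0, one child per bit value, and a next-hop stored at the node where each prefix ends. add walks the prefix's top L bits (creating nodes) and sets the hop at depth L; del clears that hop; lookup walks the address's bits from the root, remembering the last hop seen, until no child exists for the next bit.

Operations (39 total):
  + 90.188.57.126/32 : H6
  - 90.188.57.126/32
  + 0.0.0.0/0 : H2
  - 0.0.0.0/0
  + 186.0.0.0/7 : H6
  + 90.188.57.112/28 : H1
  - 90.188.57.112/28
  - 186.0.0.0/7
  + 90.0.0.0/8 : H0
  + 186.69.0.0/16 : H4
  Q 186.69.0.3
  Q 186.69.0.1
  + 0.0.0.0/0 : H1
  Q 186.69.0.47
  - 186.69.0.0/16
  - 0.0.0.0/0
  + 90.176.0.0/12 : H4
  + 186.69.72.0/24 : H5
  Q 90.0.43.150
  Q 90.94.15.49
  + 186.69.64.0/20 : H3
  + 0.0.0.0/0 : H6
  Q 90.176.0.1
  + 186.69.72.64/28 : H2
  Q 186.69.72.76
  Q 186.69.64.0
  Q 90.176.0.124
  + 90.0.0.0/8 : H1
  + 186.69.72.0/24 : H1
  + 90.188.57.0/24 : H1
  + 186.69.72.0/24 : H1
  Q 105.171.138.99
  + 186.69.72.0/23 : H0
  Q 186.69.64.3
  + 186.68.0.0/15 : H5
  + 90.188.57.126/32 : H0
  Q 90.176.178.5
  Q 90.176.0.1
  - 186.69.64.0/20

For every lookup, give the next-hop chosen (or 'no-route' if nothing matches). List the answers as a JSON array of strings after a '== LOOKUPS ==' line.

Trace:
  + 90.188.57.126/32 (H6) depth=32
  - 90.188.57.126/32 clear@32
  + 0.0.0.0/0 (H2) depth=0
  - 0.0.0.0/0 clear@0
  + 186.0.0.0/7 (H6) depth=7
  + 90.188.57.112/28 (H1) depth=28
  - 90.188.57.112/28 clear@28
  - 186.0.0.0/7 clear@7
  + 90.0.0.0/8 (H0) depth=8
  + 186.69.0.0/16 (H4) depth=16
  Q 186.69.0.3: descend 1011101001000101 ; hops seen [H4] ; pick H4
  Q 186.69.0.1: descend 1011101001000101 ; hops seen [H4] ; pick H4
  + 0.0.0.0/0 (H1) depth=0
  Q 186.69.0.47: descend 1011101001000101 ; hops seen [H1,H4] ; pick H4
  - 186.69.0.0/16 clear@16
  - 0.0.0.0/0 clear@0
  + 90.176.0.0/12 (H4) depth=12
  + 186.69.72.0/24 (H5) depth=24
  Q 90.0.43.150: descend 01011010 ; hops seen [H0] ; pick H0
  Q 90.94.15.49: descend 01011010 ; hops seen [H0] ; pick H0
  + 186.69.64.0/20 (H3) depth=20
  + 0.0.0.0/0 (H6) depth=0
  Q 90.176.0.1: descend 010110101011 ; hops seen [H6,H0,H4] ; pick H4
  + 186.69.72.64/28 (H2) depth=28
  Q 186.69.72.76: descend 1011101001000101010010000100 ; hops seen [H6,H3,H5,H2] ; pick H2
  Q 186.69.64.0: descend 10111010010001010100 ; hops seen [H6,H3] ; pick H3
  Q 90.176.0.124: descend 010110101011 ; hops seen [H6,H0,H4] ; pick H4
  + 90.0.0.0/8 (H1) depth=8
  + 186.69.72.0/24 (H1) depth=24
  + 90.188.57.0/24 (H1) depth=24
  + 186.69.72.0/24 (H1) depth=24
  Q 105.171.138.99: descend 01 ; hops seen [H6] ; pick H6
  + 186.69.72.0/23 (H0) depth=23
  Q 186.69.64.3: descend 10111010010001010100 ; hops seen [H6,H3] ; pick H3
  + 186.68.0.0/15 (H5) depth=15
  + 90.188.57.126/32 (H0) depth=32
  Q 90.176.178.5: descend 010110101011 ; hops seen [H6,H1,H4] ; pick H4
  Q 90.176.0.1: descend 010110101011 ; hops seen [H6,H1,H4] ; pick H4
  - 186.69.64.0/20 clear@20

== LOOKUPS ==
["H4","H4","H4","H0","H0","H4","H2","H3","H4","H6","H3","H4","H4"]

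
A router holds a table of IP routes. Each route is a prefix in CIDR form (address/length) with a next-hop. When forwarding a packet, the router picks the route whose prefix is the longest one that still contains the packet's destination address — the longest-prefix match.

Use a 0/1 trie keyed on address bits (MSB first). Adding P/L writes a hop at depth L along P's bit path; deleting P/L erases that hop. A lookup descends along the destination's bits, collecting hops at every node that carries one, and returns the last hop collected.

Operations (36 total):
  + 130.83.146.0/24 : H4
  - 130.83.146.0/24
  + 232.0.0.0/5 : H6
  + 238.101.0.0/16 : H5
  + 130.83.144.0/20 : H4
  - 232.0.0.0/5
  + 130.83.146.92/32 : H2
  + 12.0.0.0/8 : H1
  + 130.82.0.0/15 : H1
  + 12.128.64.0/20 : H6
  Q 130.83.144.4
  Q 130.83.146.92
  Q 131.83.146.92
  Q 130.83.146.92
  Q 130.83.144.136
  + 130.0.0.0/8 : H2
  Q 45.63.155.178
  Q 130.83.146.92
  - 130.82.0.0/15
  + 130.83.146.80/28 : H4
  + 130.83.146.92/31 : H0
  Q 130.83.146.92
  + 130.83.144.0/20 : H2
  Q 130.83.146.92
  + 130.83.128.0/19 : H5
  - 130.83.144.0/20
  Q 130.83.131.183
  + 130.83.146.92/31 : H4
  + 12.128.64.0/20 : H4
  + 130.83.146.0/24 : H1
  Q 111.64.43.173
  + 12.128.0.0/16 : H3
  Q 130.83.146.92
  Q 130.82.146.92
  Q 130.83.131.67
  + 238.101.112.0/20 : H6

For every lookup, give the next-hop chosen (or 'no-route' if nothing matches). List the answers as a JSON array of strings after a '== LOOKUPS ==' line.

Trace:
  add 130.83.146.0/24 -> H4 at depth 24
  - 130.83.146.0/24 clear@24
  add 232.0.0.0/5 -> H6 at depth 5
  add 238.101.0.0/16 -> H5 at depth 16
  add 130.83.144.0/20 -> H4 at depth 20
  - 232.0.0.0/5 clear@5
  add 130.83.146.92/32 -> H2 at depth 32
  add 12.0.0.0/8 -> H1 at depth 8
  add 130.82.0.0/15 -> H1 at depth 15
  add 12.128.64.0/20 -> H6 at depth 20
  lookup 130.83.144.4: bits 1000001001010011100100 walk d0:-→d1:-→d2:-→d3:-→d4:-→d5:-→d6:-→d7:-→d8:-→d9:-→d10:-→d11:-→d12:-→d13:-→d14:-→d15:H1→d16:-→d17:-→d18:-→d19:-→d20:H4→d21:-→d22:- -> H4
  lookup 130.83.146.92: bits 10000010010100111001001001011100 walk d0:-→d1:-→d2:-→d3:-→d4:-→d5:-→d6:-→d7:-→d8:-→d9:-→d10:-→d11:-→d12:-→d13:-→d14:-→d15:H1→d16:-→d17:-→d18:-→d19:-→d20:H4→d21:-→d22:-→d23:-→d24:-→d25:-→d26:-→d27:-→d28:-→d29:-→d30:-→d31:-→d32:H2 -> H2
  lookup 131.83.146.92: bits 1000001 walk d0:-→d1:-→d2:-→d3:-→d4:-→d5:-→d6:-→d7:- -> no-route
  lookup 130.83.146.92: bits 10000010010100111001001001011100 walk d0:-→d1:-→d2:-→d3:-→d4:-→d5:-→d6:-→d7:-→d8:-→d9:-→d10:-→d11:-→d12:-→d13:-→d14:-→d15:H1→d16:-→d17:-→d18:-→d19:-→d20:H4→d21:-→d22:-→d23:-→d24:-→d25:-→d26:-→d27:-→d28:-→d29:-→d30:-→d31:-→d32:H2 -> H2
  lookup 130.83.144.136: bits 1000001001010011100100 walk d0:-→d1:-→d2:-→d3:-→d4:-→d5:-→d6:-→d7:-→d8:-→d9:-→d10:-→d11:-→d12:-→d13:-→d14:-→d15:H1→d16:-→d17:-→d18:-→d19:-→d20:H4→d21:-→d22:- -> H4
  add 130.0.0.0/8 -> H2 at depth 8
  lookup 45.63.155.178: bits 00 walk d0:-→d1:-→d2:- -> no-route
  lookup 130.83.146.92: bits 10000010010100111001001001011100 walk d0:-→d1:-→d2:-→d3:-→d4:-→d5:-→d6:-→d7:-→d8:H2→d9:-→d10:-→d11:-→d12:-→d13:-→d14:-→d15:H1→d16:-→d17:-→d18:-→d19:-→d20:H4→d21:-→d22:-→d23:-→d24:-→d25:-→d26:-→d27:-→d28:-→d29:-→d30:-→d31:-→d32:H2 -> H2
  - 130.82.0.0/15 clear@15
  add 130.83.146.80/28 -> H4 at depth 28
  add 130.83.146.92/31 -> H0 at depth 31
  lookup 130.83.146.92: bits 10000010010100111001001001011100 walk d0:-→d1:-→d2:-→d3:-→d4:-→d5:-→d6:-→d7:-→d8:H2→d9:-→d10:-→d11:-→d12:-→d13:-→d14:-→d15:-→d16:-→d17:-→d18:-→d19:-→d20:H4→d21:-→d22:-→d23:-→d24:-→d25:-→d26:-→d27:-→d28:H4→d29:-→d30:-→d31:H0→d32:H2 -> H2
  add 130.83.144.0/20 -> H2 at depth 20
  lookup 130.83.146.92: bits 10000010010100111001001001011100 walk d0:-→d1:-→d2:-→d3:-→d4:-→d5:-→d6:-→d7:-→d8:H2→d9:-→d10:-→d11:-→d12:-→d13:-→d14:-→d15:-→d16:-→d17:-→d18:-→d19:-→d20:H2→d21:-→d22:-→d23:-→d24:-→d25:-→d26:-→d27:-→d28:H4→d29:-→d30:-→d31:H0→d32:H2 -> H2
  add 130.83.128.0/19 -> H5 at depth 19
  - 130.83.144.0/20 clear@20
  lookup 130.83.131.183: bits 1000001001010011100 walk d0:-→d1:-→d2:-→d3:-→d4:-→d5:-→d6:-→d7:-→d8:H2→d9:-→d10:-→d11:-→d12:-→d13:-→d14:-→d15:-→d16:-→d17:-→d18:-→d19:H5 -> H5
  add 130.83.146.92/31 -> H4 at depth 31
  add 12.128.64.0/20 -> H4 at depth 20
  add 130.83.146.0/24 -> H1 at depth 24
  lookup 111.64.43.173: bits 0 walk d0:-→d1:- -> no-route
  add 12.128.0.0/16 -> H3 at depth 16
  lookup 130.83.146.92: bits 10000010010100111001001001011100 walk d0:-→d1:-→d2:-→d3:-→d4:-→d5:-→d6:-→d7:-→d8:H2→d9:-→d10:-→d11:-→d12:-→d13:-→d14:-→d15:-→d16:-→d17:-→d18:-→d19:H5→d20:-→d21:-→d22:-→d23:-→d24:H1→d25:-→d26:-→d27:-→d28:H4→d29:-→d30:-→d31:H4→d32:H2 -> H2
  lookup 130.82.146.92: bits 100000100101001 walk d0:-→d1:-→d2:-→d3:-→d4:-→d5:-→d6:-→d7:-→d8:H2→d9:-→d10:-→d11:-→d12:-→d13:-→d14:-→d15:- -> H2
  lookup 130.83.131.67: bits 1000001001010011100 walk d0:-→d1:-→d2:-→d3:-→d4:-→d5:-→d6:-→d7:-→d8:H2→d9:-→d10:-→d11:-→d12:-→d13:-→d14:-→d15:-→d16:-→d17:-→d18:-→d19:H5 -> H5
  add 238.101.112.0/20 -> H6 at depth 20

== LOOKUPS ==
["H4","H2","no-route","H2","H4","no-route","H2","H2","H2","H5","no-route","H2","H2","H5"]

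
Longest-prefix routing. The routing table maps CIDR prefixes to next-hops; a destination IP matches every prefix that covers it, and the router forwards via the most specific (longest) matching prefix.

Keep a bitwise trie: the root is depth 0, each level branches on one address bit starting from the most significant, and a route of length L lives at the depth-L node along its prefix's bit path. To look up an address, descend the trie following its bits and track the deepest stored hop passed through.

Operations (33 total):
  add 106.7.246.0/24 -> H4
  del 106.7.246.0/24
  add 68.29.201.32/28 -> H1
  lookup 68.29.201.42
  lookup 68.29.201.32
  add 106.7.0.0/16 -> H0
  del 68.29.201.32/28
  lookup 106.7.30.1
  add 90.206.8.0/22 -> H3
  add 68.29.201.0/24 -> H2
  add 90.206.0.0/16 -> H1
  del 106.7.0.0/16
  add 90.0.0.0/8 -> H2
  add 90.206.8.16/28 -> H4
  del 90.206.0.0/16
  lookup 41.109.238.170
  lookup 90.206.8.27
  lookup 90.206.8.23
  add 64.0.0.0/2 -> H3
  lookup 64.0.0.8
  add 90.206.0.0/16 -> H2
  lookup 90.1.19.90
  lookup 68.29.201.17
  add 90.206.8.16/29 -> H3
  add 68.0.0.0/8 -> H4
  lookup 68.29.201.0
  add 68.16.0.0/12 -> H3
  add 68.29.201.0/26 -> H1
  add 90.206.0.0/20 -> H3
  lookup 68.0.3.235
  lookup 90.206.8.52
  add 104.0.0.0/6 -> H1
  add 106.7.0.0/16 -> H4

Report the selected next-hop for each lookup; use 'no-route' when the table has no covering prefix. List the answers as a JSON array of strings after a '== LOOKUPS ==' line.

Trace:
  add 106.7.246.0/24 -> H4 at depth 24
  - 106.7.246.0/24 clear@24
  add 68.29.201.32/28 -> H1 at depth 28
  lookup 68.29.201.42: bits 0100010000011101110010010010 walk d0:-→d1:-→d2:-→d3:-→d4:-→d5:-→d6:-→d7:-→d8:-→d9:-→d10:-→d11:-→d12:-→d13:-→d14:-→d15:-→d16:-→d17:-→d18:-→d19:-→d20:-→d21:-→d22:-→d23:-→d24:-→d25:-→d26:-→d27:-→d28:H1 -> H1
  lookup 68.29.201.32: bits 0100010000011101110010010010 walk d0:-→d1:-→d2:-→d3:-→d4:-→d5:-→d6:-→d7:-→d8:-→d9:-→d10:-→d11:-→d12:-→d13:-→d14:-→d15:-→d16:-→d17:-→d18:-→d19:-→d20:-→d21:-→d22:-→d23:-→d24:-→d25:-→d26:-→d27:-→d28:H1 -> H1
  add 106.7.0.0/16 -> H0 at depth 16
  - 68.29.201.32/28 clear@28
  lookup 106.7.30.1: bits 0110101000000111 walk d0:-→d1:-→d2:-→d3:-→d4:-→d5:-→d6:-→d7:-→d8:-→d9:-→d10:-→d11:-→d12:-→d13:-→d14:-→d15:-→d16:H0 -> H0
  add 90.206.8.0/22 -> H3 at depth 22
  add 68.29.201.0/24 -> H2 at depth 24
  add 90.206.0.0/16 -> H1 at depth 16
  - 106.7.0.0/16 clear@16
  add 90.0.0.0/8 -> H2 at depth 8
  add 90.206.8.16/28 -> H4 at depth 28
  - 90.206.0.0/16 clear@16
  lookup 41.109.238.170: bits 0 walk d0:-→d1:- -> no-route
  lookup 90.206.8.27: bits 0101101011001110000010000001 walk d0:-→d1:-→d2:-→d3:-→d4:-→d5:-→d6:-→d7:-→d8:H2→d9:-→d10:-→d11:-→d12:-→d13:-→d14:-→d15:-→d16:-→d17:-→d18:-→d19:-→d20:-→d21:-→d22:H3→d23:-→d24:-→d25:-→d26:-→d27:-→d28:H4 -> H4
  lookup 90.206.8.23: bits 0101101011001110000010000001 walk d0:-→d1:-→d2:-→d3:-→d4:-→d5:-→d6:-→d7:-→d8:H2→d9:-→d10:-→d11:-→d12:-→d13:-→d14:-→d15:-→d16:-→d17:-→d18:-→d19:-→d20:-→d21:-→d22:H3→d23:-→d24:-→d25:-→d26:-→d27:-→d28:H4 -> H4
  add 64.0.0.0/2 -> H3 at depth 2
  lookup 64.0.0.8: bits 01000 walk d0:-→d1:-→d2:H3→d3:-→d4:-→d5:- -> H3
  add 90.206.0.0/16 -> H2 at depth 16
  lookup 90.1.19.90: bits 01011010 walk d0:-→d1:-→d2:H3→d3:-→d4:-→d5:-→d6:-→d7:-→d8:H2 -> H2
  lookup 68.29.201.17: bits 01000100000111011100100100 walk d0:-→d1:-→d2:H3→d3:-→d4:-→d5:-→d6:-→d7:-→d8:-→d9:-→d10:-→d11:-→d12:-→d13:-→d14:-→d15:-→d16:-→d17:-→d18:-→d19:-→d20:-→d21:-→d22:-→d23:-→d24:H2→d25:-→d26:- -> H2
  add 90.206.8.16/29 -> H3 at depth 29
  add 68.0.0.0/8 -> H4 at depth 8
  lookup 68.29.201.0: bits 01000100000111011100100100 walk d0:-→d1:-→d2:H3→d3:-→d4:-→d5:-→d6:-→d7:-→d8:H4→d9:-→d10:-→d11:-→d12:-→d13:-→d14:-→d15:-→d16:-→d17:-→d18:-→d19:-→d20:-→d21:-→d22:-→d23:-→d24:H2→d25:-→d26:- -> H2
  add 68.16.0.0/12 -> H3 at depth 12
  add 68.29.201.0/26 -> H1 at depth 26
  add 90.206.0.0/20 -> H3 at depth 20
  lookup 68.0.3.235: bits 01000100000 walk d0:-→d1:-→d2:H3→d3:-→d4:-→d5:-→d6:-→d7:-→d8:H4→d9:-→d10:-→d11:- -> H4
  lookup 90.206.8.52: bits 01011010110011100000100000 walk d0:-→d1:-→d2:H3→d3:-→d4:-→d5:-→d6:-→d7:-→d8:H2→d9:-→d10:-→d11:-→d12:-→d13:-→d14:-→d15:-→d16:H2→d17:-→d18:-→d19:-→d20:H3→d21:-→d22:H3→d23:-→d24:-→d25:-→d26:- -> H3
  add 104.0.0.0/6 -> H1 at depth 6
  add 106.7.0.0/16 -> H4 at depth 16

== LOOKUPS ==
["H1","H1","H0","no-route","H4","H4","H3","H2","H2","H2","H4","H3"]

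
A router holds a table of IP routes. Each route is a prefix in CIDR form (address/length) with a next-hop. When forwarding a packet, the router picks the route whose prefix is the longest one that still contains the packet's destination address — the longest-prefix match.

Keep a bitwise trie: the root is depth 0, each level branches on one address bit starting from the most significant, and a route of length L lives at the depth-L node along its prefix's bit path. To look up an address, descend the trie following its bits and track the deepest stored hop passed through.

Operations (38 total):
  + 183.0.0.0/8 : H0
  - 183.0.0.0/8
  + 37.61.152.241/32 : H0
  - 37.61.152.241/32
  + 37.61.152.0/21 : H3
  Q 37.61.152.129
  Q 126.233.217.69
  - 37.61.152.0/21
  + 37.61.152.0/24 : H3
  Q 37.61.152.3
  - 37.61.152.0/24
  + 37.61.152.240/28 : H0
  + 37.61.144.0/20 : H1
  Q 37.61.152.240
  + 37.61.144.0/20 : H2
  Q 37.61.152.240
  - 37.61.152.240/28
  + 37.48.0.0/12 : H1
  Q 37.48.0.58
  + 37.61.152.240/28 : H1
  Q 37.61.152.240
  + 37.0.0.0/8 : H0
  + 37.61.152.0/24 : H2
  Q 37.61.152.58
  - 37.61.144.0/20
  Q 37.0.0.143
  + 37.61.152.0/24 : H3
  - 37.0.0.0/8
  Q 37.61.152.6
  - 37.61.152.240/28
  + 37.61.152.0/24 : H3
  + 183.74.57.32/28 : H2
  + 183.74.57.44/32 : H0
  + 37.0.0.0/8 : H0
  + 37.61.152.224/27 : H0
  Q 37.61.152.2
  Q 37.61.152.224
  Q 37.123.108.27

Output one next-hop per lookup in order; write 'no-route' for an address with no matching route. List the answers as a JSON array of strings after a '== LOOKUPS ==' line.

Trace:
  + 183.0.0.0/8 (H0) depth=8
  - 183.0.0.0/8 clear@8
  + 37.61.152.241/32 (H0) depth=32
  - 37.61.152.241/32 clear@32
  + 37.61.152.0/21 (H3) depth=21
  Q 37.61.152.129: descend 0010010100111101100110001 ; hops seen [H3] ; pick H3
  Q 126.233.217.69: descend 0 ; hops seen [∅] ; pick no-route
  - 37.61.152.0/21 clear@21
  + 37.61.152.0/24 (H3) depth=24
  Q 37.61.152.3: descend 001001010011110110011000 ; hops seen [H3] ; pick H3
  - 37.61.152.0/24 clear@24
  + 37.61.152.240/28 (H0) depth=28
  + 37.61.144.0/20 (H1) depth=20
  Q 37.61.152.240: descend 0010010100111101100110001111000 ; hops seen [H1,H0] ; pick H0
  + 37.61.144.0/20 (H2) depth=20
  Q 37.61.152.240: descend 0010010100111101100110001111000 ; hops seen [H2,H0] ; pick H0
  - 37.61.152.240/28 clear@28
  + 37.48.0.0/12 (H1) depth=12
  Q 37.48.0.58: descend 001001010011 ; hops seen [H1] ; pick H1
  + 37.61.152.240/28 (H1) depth=28
  Q 37.61.152.240: descend 0010010100111101100110001111000 ; hops seen [H1,H2,H1] ; pick H1
  + 37.0.0.0/8 (H0) depth=8
  + 37.61.152.0/24 (H2) depth=24
  Q 37.61.152.58: descend 001001010011110110011000 ; hops seen [H0,H1,H2,H2] ; pick H2
  - 37.61.144.0/20 clear@20
  Q 37.0.0.143: descend 0010010100 ; hops seen [H0] ; pick H0
  + 37.61.152.0/24 (H3) depth=24
  - 37.0.0.0/8 clear@8
  Q 37.61.152.6: descend 001001010011110110011000 ; hops seen [H1,H3] ; pick H3
  - 37.61.152.240/28 clear@28
  + 37.61.152.0/24 (H3) depth=24
  + 183.74.57.32/28 (H2) depth=28
  + 183.74.57.44/32 (H0) depth=32
  + 37.0.0.0/8 (H0) depth=8
  + 37.61.152.224/27 (H0) depth=27
  Q 37.61.152.2: descend 001001010011110110011000 ; hops seen [H0,H1,H3] ; pick H3
  Q 37.61.152.224: descend 001001010011110110011000111 ; hops seen [H0,H1,H3,H0] ; pick H0
  Q 37.123.108.27: descend 001001010 ; hops seen [H0] ; pick H0

== LOOKUPS ==
["H3","no-route","H3","H0","H0","H1","H1","H2","H0","H3","H3","H0","H0"]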